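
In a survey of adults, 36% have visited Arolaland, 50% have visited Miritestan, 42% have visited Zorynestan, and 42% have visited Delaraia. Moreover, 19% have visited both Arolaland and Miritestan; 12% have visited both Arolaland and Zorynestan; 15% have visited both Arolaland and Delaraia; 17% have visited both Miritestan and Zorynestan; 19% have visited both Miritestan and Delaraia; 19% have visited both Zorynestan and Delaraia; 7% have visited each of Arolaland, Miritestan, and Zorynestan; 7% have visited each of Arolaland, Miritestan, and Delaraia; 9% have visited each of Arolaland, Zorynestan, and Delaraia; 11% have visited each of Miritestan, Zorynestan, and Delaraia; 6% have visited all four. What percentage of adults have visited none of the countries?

Using inclusion–exclusion:
P(at least one) = 36 + 50 + 42 + 42 − 19 − 12 − 15 − 17 − 19 − 19 + 7 + 7 + 9 + 11 − 6 = 97%
P(none) = 100% − 97% = 3%

3%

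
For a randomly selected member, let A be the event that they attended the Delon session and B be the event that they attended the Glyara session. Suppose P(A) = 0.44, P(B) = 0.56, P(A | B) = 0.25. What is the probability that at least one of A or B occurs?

0.86

P(A ∩ B) = P(B)·P(A|B) = 0.56 × 0.25 = 0.14
Inclusion–exclusion gives
P(A ∪ B) = 0.44 + 0.56 − 0.14 = 0.86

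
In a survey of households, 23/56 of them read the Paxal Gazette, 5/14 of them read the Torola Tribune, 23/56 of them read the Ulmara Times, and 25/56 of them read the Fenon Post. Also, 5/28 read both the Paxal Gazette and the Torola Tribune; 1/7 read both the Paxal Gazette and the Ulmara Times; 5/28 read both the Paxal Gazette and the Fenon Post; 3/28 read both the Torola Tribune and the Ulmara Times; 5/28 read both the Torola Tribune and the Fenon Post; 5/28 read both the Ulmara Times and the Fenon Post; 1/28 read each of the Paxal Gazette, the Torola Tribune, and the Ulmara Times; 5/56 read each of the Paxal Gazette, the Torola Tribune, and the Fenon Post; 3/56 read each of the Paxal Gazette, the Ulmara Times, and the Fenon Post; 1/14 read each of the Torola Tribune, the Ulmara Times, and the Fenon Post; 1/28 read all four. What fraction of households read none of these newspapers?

Inclusion–exclusion gives
P(≥1) = 23/56 + 5/14 + 23/56 + 25/56 − 5/28 − 1/7 − 5/28 − 3/28 − 5/28 − 5/28 + 1/28 + 5/56 + 3/56 + 1/14 − 1/28 = 7/8
P(none) = 1 − 7/8 = 1/8

1/8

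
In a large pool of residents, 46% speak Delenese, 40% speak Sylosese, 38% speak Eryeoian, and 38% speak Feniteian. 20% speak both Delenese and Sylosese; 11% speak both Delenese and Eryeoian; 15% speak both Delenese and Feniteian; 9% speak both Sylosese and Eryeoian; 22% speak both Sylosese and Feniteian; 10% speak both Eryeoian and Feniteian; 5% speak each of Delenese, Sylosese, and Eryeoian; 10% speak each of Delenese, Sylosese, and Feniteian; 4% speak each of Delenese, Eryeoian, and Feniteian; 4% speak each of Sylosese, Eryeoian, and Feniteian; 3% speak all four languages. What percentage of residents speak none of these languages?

By inclusion–exclusion:
P(at least one) = 46 + 40 + 38 + 38 − 20 − 11 − 15 − 9 − 22 − 10 + 5 + 10 + 4 + 4 − 3 = 95%
P(none) = 100% − 95% = 5%

5%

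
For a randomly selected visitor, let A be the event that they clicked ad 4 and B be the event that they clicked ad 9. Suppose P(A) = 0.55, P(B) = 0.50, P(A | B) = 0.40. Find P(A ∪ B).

0.85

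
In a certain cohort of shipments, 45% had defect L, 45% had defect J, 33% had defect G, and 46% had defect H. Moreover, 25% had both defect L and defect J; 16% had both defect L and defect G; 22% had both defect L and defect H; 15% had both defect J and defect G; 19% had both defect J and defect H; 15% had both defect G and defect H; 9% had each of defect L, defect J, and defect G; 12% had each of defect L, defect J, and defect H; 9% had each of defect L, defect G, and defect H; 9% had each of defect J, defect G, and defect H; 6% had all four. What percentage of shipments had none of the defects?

10%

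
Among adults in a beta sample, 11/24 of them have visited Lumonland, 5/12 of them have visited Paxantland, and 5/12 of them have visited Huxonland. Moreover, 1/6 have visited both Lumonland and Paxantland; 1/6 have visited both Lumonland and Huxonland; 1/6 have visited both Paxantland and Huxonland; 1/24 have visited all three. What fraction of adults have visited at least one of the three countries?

5/6

By inclusion-exclusion,
P(at least one) = 11/24 + 5/12 + 5/12 − 1/6 − 1/6 − 1/6 + 1/24 = 5/6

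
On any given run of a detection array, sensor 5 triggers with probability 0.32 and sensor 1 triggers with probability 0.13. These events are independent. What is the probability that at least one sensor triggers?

0.4084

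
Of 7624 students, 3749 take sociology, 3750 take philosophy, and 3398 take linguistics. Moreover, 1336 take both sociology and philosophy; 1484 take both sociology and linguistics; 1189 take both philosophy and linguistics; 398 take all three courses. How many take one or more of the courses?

|at least one| = 3749 + 3750 + 3398 − 1336 − 1484 − 1189 + 398 = 7286

7286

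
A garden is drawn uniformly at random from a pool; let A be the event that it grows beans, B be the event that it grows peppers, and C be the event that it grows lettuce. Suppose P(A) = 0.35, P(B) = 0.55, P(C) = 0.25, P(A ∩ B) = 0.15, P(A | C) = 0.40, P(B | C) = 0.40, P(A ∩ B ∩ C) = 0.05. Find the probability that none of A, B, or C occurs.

0.15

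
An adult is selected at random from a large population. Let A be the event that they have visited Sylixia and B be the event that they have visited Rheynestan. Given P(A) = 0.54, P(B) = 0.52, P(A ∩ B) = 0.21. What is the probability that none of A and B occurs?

By inclusion–exclusion:
P(A ∪ B) = 0.54 + 0.52 − 0.21 = 0.85
P(none) = 1 − 0.85 = 0.15

0.15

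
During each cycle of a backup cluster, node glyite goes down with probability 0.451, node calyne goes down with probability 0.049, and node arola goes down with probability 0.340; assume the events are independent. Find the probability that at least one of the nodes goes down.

P(none) = (1 − 0.451) × (1 − 0.049) × (1 − 0.340) = 0.549 × 0.951 × 0.660 = 0.34458534
P(at least one) = 1 − 0.34458534 = 0.65541466

0.65541466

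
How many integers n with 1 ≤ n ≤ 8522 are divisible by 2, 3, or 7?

6087

floor(8522/2) + floor(8522/3) + floor(8522/7) − floor(8522/6) − floor(8522/14) − floor(8522/21) + floor(8522/42) = 4261 + 2840 + 1217 − 1420 − 608 − 405 + 202 = 6087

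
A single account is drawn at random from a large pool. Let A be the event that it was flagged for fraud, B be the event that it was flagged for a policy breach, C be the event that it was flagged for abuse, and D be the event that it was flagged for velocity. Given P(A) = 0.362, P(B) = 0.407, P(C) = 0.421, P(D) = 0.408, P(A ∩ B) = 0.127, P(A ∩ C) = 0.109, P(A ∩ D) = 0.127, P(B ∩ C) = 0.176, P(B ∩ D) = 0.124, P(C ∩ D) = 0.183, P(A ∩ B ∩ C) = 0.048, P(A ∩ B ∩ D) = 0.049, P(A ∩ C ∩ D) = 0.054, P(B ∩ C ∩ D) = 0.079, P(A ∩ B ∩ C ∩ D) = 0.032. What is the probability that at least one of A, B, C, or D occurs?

0.950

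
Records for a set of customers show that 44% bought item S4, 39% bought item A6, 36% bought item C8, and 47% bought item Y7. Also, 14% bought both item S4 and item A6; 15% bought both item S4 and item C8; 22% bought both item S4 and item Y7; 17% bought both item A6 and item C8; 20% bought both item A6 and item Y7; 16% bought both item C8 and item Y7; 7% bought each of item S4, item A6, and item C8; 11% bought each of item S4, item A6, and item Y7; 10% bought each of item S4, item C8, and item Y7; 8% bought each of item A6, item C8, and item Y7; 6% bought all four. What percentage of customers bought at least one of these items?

92%

P(≥1) = 44 + 39 + 36 + 47 − 14 − 15 − 22 − 17 − 20 − 16 + 7 + 11 + 10 + 8 − 6 = 92%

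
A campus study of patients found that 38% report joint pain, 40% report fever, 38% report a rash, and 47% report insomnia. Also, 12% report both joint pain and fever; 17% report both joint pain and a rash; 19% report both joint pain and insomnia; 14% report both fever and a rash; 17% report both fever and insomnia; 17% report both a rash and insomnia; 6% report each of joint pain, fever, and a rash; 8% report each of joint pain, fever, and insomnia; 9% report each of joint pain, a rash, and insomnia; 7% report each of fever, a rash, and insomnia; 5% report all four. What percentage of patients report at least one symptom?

92%

By inclusion–exclusion:
P(at least one) = 38 + 40 + 38 + 47 − 12 − 17 − 19 − 14 − 17 − 17 + 6 + 8 + 9 + 7 − 5 = 92%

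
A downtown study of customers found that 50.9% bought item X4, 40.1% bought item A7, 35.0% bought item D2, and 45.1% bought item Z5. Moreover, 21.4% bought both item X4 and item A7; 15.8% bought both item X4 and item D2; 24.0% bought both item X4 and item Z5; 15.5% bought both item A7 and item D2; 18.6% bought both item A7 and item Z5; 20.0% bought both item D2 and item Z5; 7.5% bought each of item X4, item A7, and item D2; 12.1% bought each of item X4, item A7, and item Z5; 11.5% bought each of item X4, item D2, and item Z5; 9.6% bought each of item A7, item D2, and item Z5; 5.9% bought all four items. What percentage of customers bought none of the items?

9.4%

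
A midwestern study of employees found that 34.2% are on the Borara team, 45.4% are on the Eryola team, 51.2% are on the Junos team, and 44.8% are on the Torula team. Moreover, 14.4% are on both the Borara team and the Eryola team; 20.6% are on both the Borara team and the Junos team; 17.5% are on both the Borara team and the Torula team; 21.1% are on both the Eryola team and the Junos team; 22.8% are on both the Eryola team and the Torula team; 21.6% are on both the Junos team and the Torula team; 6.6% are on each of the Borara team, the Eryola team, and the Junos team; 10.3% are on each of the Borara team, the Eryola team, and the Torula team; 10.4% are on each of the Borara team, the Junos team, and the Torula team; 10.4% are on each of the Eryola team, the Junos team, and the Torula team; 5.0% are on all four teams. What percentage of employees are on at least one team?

90.3%

P(at least one) = 34.2 + 45.4 + 51.2 + 44.8 − 14.4 − 20.6 − 17.5 − 21.1 − 22.8 − 21.6 + 6.6 + 10.3 + 10.4 + 10.4 − 5.0 = 90.3%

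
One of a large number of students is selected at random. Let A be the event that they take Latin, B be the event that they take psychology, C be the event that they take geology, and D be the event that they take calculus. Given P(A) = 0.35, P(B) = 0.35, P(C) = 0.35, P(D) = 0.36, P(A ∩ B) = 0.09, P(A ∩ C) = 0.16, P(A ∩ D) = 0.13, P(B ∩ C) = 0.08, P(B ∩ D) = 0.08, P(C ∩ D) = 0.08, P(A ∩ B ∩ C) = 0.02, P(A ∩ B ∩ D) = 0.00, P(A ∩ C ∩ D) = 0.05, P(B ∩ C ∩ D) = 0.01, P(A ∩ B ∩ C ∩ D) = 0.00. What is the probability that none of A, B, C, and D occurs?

Using inclusion–exclusion:
P(A ∪ B ∪ C ∪ D) = 0.35 + 0.35 + 0.35 + 0.36 − 0.09 − 0.16 − 0.13 − 0.08 − 0.08 − 0.08 + 0.02 + 0.00 + 0.05 + 0.01 − 0.00 = 0.87
P(none) = 1 − 0.87 = 0.13

0.13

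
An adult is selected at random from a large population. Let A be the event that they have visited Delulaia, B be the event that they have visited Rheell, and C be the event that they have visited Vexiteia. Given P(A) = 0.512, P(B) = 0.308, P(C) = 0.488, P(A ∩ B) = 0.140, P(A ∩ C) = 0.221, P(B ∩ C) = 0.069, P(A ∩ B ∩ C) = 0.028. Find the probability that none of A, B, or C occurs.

0.094

P(A ∪ B ∪ C) = 0.512 + 0.308 + 0.488 − 0.140 − 0.221 − 0.069 + 0.028 = 0.906
P(none) = 1 − 0.906 = 0.094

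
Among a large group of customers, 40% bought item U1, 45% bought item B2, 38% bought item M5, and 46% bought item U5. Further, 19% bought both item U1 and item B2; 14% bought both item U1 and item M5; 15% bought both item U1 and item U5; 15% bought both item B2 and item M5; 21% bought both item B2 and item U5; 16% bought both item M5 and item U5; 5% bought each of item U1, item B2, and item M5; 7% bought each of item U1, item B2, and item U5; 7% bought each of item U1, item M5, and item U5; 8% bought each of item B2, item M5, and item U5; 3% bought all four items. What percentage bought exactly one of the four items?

38%

Using the inclusion–exclusion count for exactly one event:
P(exactly one) = 40 + 45 + 38 + 46 − 2·19 − 2·14 − 2·15 − 2·15 − 2·21 − 2·16 + 3·5 + 3·7 + 3·7 + 3·8 − 4·3 = 38%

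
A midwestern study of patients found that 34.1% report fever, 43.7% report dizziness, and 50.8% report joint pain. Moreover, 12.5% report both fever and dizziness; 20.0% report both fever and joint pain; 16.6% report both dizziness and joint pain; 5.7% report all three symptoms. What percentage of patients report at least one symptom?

85.2%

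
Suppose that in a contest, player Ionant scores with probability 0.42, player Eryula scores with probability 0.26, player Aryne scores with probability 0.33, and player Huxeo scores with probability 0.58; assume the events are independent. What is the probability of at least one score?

0.87922312

P(none) = (1 − 0.42) × (1 − 0.26) × (1 − 0.33) × (1 − 0.58) = 0.58 × 0.74 × 0.67 × 0.42 = 0.12077688
P(at least one) = 1 − 0.12077688 = 0.87922312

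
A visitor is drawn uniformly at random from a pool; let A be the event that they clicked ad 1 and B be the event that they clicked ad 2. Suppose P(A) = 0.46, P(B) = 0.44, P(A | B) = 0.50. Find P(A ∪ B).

P(A ∩ B) = P(B)·P(A|B) = 0.44 × 0.50 = 0.22
By inclusion–exclusion:
P(A ∪ B) = 0.46 + 0.44 − 0.22 = 0.68

0.68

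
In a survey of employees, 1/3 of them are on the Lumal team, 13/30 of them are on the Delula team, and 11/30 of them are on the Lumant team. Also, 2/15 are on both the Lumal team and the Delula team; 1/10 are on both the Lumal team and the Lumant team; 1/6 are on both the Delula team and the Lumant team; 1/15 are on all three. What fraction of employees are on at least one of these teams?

P(≥1) = 1/3 + 13/30 + 11/30 − 2/15 − 1/10 − 1/6 + 1/15 = 4/5

4/5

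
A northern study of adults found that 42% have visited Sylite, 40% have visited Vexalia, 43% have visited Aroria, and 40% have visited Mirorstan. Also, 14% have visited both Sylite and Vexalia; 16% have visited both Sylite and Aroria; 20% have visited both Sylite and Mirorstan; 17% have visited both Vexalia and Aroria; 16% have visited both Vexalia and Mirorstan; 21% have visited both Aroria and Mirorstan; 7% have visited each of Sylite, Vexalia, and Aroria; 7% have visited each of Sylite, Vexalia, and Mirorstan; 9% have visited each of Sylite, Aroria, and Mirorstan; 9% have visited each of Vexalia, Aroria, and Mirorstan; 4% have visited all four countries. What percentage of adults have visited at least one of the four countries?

89%

P(≥1) = 42 + 40 + 43 + 40 − 14 − 16 − 20 − 17 − 16 − 21 + 7 + 7 + 9 + 9 − 4 = 89%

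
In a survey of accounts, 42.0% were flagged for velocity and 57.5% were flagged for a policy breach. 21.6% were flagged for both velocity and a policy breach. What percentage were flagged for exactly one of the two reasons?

56.3%

Using the inclusion–exclusion count for exactly one event:
P(exactly one) = 42.0 + 57.5 − 2·21.6 = 56.3%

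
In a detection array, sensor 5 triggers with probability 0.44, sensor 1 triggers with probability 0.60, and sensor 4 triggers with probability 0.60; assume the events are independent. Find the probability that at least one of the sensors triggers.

0.9104

P(none) = (1 − 0.44) × (1 − 0.60) × (1 − 0.60) = 0.56 × 0.40 × 0.40 = 0.0896
P(at least one) = 1 − 0.0896 = 0.9104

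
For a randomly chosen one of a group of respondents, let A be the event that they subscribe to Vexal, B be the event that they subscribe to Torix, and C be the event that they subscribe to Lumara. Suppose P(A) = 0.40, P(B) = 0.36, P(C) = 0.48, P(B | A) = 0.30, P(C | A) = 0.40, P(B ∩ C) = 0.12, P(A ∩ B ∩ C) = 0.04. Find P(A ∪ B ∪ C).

P(A ∩ B) = P(A)·P(B|A) = 0.40 × 0.30 = 0.12
P(A ∩ C) = P(A)·P(C|A) = 0.40 × 0.40 = 0.16
P(A ∪ B ∪ C) = 0.40 + 0.36 + 0.48 − 0.12 − 0.16 − 0.12 + 0.04 = 0.88

0.88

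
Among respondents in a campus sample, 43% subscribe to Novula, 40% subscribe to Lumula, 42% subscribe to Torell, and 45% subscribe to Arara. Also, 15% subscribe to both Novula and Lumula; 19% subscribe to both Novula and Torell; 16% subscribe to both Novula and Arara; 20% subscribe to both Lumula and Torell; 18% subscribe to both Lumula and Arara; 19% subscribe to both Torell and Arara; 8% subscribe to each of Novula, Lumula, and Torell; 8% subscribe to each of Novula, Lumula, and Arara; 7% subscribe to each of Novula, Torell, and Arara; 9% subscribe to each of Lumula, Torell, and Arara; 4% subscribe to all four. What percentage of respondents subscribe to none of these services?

Inclusion–exclusion gives
P(union) = 43 + 40 + 42 + 45 − 15 − 19 − 16 − 20 − 18 − 19 + 8 + 8 + 7 + 9 − 4 = 91%
P(none) = 100% − 91% = 9%

9%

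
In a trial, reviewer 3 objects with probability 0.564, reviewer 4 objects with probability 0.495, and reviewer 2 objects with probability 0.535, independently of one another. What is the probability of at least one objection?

Independence gives P(none) = ∏(1 − pᵢ).
P(none) = (1 − 0.564) × (1 − 0.495) × (1 − 0.535) = 0.436 × 0.505 × 0.465 = 0.1023837
P(at least one) = 1 − 0.1023837 = 0.8976163

0.8976163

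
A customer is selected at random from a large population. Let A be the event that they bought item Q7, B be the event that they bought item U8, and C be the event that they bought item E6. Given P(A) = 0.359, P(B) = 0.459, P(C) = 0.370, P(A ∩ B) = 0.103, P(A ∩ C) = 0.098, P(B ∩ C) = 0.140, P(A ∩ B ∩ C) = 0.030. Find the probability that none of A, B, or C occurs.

P(A ∪ B ∪ C) = 0.359 + 0.459 + 0.370 − 0.103 − 0.098 − 0.140 + 0.030 = 0.877
P(none) = 1 − 0.877 = 0.123

0.123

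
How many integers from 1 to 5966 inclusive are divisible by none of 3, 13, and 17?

3456

By inclusion-exclusion,
1988 + 458 + 350 − 152 − 116 − 26 + 8 = 2510
5966 − 2510 = 3456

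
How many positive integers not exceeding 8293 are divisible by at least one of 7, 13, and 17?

Using inclusion–exclusion:
1184 + 637 + 487 − 91 − 69 − 37 + 5 = 2116

2116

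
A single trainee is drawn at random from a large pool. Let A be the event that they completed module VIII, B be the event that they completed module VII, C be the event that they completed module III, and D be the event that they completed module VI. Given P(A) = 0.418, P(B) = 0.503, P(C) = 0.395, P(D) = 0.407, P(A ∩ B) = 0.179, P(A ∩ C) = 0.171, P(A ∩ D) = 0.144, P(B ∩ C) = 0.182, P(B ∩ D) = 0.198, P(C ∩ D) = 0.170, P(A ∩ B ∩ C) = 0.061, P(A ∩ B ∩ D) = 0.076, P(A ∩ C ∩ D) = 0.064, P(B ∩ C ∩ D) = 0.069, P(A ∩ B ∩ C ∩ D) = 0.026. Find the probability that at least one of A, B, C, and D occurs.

P(A ∪ B ∪ C ∪ D) = 0.418 + 0.503 + 0.395 + 0.407 − 0.179 − 0.171 − 0.144 − 0.182 − 0.198 − 0.170 + 0.061 + 0.076 + 0.064 + 0.069 − 0.026 = 0.923

0.923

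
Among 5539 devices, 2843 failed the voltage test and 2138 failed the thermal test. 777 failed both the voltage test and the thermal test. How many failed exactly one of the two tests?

Using the inclusion–exclusion count for exactly one event:
N(exactly one) = 2843 + 2138 − 2·777 = 3427

3427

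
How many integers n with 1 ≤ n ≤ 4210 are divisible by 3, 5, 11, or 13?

By inclusion-exclusion,
1403 + 842 + 382 + 323 − 280 − 127 − 107 − 76 − 64 − 29 + 25 + 21 + 9 + 5 − 1 = 2326

2326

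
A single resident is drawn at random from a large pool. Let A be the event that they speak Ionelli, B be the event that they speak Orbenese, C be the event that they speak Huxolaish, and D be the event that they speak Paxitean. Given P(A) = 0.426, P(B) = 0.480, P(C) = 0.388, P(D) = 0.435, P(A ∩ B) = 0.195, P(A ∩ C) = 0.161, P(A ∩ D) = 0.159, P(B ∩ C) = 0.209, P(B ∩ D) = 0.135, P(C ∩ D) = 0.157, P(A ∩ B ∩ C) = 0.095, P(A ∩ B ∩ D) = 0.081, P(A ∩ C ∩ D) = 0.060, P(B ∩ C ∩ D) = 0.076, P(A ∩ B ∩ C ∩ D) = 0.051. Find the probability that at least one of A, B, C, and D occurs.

P(A ∪ B ∪ C ∪ D) = 0.426 + 0.480 + 0.388 + 0.435 − 0.195 − 0.161 − 0.159 − 0.209 − 0.135 − 0.157 + 0.095 + 0.081 + 0.060 + 0.076 − 0.051 = 0.974

0.974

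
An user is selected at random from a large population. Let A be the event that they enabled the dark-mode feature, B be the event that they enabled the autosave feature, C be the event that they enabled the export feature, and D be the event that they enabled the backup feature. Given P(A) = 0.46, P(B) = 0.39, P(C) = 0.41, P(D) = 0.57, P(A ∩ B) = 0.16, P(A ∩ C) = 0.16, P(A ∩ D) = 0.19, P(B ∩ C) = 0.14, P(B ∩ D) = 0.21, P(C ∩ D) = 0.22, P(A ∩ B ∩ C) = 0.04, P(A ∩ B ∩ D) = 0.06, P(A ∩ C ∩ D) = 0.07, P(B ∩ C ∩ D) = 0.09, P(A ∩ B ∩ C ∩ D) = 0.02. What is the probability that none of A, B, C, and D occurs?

0.01

By inclusion-exclusion,
P(A ∪ B ∪ C ∪ D) = 0.46 + 0.39 + 0.41 + 0.57 − 0.16 − 0.16 − 0.19 − 0.14 − 0.21 − 0.22 + 0.04 + 0.06 + 0.07 + 0.09 − 0.02 = 0.99
P(none) = 1 − 0.99 = 0.01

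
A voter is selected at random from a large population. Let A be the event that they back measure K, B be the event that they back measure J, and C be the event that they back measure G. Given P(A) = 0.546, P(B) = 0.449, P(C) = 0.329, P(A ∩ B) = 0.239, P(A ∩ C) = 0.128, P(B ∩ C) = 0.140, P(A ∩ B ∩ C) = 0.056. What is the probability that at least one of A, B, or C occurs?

P(A ∪ B ∪ C) = 0.546 + 0.449 + 0.329 − 0.239 − 0.128 − 0.140 + 0.056 = 0.873

0.873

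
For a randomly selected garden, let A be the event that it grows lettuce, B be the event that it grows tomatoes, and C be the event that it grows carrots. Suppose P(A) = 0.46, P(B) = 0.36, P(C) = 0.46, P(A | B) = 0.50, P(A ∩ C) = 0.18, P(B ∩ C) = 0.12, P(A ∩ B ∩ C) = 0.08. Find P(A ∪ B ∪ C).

0.88

P(A ∩ B) = P(B)·P(A|B) = 0.36 × 0.50 = 0.18
By inclusion-exclusion,
P(A ∪ B ∪ C) = 0.46 + 0.36 + 0.46 − 0.18 − 0.18 − 0.12 + 0.08 = 0.88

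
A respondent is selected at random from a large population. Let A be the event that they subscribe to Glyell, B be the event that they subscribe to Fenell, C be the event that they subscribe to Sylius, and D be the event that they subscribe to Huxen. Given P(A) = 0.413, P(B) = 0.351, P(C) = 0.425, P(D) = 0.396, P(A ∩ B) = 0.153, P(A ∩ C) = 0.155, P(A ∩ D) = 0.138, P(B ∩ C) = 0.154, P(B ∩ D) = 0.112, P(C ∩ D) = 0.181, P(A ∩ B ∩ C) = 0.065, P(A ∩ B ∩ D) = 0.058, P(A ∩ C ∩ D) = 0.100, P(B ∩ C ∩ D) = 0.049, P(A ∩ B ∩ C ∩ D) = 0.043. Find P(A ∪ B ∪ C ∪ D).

0.921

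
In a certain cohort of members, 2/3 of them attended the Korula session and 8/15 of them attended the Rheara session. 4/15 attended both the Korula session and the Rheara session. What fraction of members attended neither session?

P(≥1) = 2/3 + 8/15 − 4/15 = 14/15
P(none) = 1 − 14/15 = 1/15

1/15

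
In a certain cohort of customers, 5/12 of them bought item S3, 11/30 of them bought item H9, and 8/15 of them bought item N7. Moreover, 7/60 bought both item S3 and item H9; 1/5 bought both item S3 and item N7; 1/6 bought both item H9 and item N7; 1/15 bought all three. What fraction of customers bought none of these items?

1/10

P(at least one) = 5/12 + 11/30 + 8/15 − 7/60 − 1/5 − 1/6 + 1/15 = 9/10
P(none) = 1 − 9/10 = 1/10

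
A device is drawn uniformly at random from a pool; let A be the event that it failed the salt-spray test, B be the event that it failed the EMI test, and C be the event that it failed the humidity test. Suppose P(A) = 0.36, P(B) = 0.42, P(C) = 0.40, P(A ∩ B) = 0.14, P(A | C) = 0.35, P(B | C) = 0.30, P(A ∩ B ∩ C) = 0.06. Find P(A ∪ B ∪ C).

0.84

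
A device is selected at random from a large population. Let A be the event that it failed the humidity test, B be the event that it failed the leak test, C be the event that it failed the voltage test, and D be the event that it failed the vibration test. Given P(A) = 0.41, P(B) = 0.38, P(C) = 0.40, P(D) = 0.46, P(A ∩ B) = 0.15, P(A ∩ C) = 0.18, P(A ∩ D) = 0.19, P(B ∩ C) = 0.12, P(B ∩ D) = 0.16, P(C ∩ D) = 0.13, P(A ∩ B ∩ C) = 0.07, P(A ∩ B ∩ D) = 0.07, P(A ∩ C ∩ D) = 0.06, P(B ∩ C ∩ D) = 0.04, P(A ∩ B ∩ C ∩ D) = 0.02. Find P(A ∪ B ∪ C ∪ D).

0.94

P(A ∪ B ∪ C ∪ D) = 0.41 + 0.38 + 0.40 + 0.46 − 0.15 − 0.18 − 0.19 − 0.12 − 0.16 − 0.13 + 0.07 + 0.07 + 0.06 + 0.04 − 0.02 = 0.94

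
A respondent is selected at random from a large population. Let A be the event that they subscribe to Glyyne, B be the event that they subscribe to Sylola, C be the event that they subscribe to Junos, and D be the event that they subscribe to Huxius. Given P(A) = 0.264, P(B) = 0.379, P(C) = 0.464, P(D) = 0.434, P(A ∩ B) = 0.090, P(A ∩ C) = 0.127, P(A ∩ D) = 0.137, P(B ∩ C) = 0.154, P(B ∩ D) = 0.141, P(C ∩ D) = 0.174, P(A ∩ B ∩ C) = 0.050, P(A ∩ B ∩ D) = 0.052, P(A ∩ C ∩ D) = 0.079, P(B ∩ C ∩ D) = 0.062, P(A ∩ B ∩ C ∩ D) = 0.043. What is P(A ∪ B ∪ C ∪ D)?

Inclusion–exclusion gives
P(A ∪ B ∪ C ∪ D) = 0.264 + 0.379 + 0.464 + 0.434 − 0.090 − 0.127 − 0.137 − 0.154 − 0.141 − 0.174 + 0.050 + 0.052 + 0.079 + 0.062 − 0.043 = 0.918

0.918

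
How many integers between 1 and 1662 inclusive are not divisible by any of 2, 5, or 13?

By inclusion-exclusion,
⌊1662/2⌋ + ⌊1662/5⌋ + ⌊1662/13⌋ − ⌊1662/10⌋ − ⌊1662/26⌋ − ⌊1662/65⌋ + ⌊1662/130⌋ = 831 + 332 + 127 − 166 − 63 − 25 + 12 = 1048
1662 − 1048 = 614

614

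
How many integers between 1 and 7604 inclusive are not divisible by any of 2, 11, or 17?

3252

Apply inclusion-exclusion:
⌊7604/2⌋ + ⌊7604/11⌋ + ⌊7604/17⌋ − ⌊7604/22⌋ − ⌊7604/34⌋ − ⌊7604/187⌋ + ⌊7604/374⌋ = 3802 + 691 + 447 − 345 − 223 − 40 + 20 = 4352
7604 − 4352 = 3252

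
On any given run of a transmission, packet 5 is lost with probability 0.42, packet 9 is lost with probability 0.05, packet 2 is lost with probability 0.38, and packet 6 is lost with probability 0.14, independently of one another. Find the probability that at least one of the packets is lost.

Independence gives P(none) = ∏(1 − pᵢ).
P(none) = (1 − 0.42) × (1 − 0.05) × (1 − 0.38) × (1 − 0.14) = 0.58 × 0.95 × 0.62 × 0.86 = 0.2937932
P(at least one) = 1 − 0.2937932 = 0.7062068

0.7062068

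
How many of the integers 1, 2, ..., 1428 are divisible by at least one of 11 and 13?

229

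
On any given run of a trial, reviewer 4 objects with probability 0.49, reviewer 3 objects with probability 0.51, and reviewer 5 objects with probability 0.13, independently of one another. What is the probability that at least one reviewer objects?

0.782587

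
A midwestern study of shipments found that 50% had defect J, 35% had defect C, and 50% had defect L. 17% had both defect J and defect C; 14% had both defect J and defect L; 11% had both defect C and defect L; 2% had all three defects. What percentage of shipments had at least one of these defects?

P(union) = 50 + 35 + 50 − 17 − 14 − 11 + 2 = 95%

95%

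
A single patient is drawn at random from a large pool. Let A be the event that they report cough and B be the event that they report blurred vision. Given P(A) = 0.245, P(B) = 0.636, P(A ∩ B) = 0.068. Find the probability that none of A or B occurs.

0.187

P(A ∪ B) = 0.245 + 0.636 − 0.068 = 0.813
P(none) = 1 − 0.813 = 0.187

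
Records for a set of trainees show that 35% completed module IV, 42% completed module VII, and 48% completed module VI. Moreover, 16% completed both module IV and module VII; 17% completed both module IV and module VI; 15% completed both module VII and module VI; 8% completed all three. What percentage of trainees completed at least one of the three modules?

85%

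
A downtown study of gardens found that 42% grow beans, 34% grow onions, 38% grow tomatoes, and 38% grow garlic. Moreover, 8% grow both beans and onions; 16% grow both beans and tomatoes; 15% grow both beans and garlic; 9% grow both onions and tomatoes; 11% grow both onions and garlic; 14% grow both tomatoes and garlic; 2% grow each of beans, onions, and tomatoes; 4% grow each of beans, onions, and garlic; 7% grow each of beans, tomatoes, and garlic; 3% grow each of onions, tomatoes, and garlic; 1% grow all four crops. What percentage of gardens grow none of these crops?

6%

By inclusion-exclusion,
P(≥1) = 42 + 34 + 38 + 38 − 8 − 16 − 15 − 9 − 11 − 14 + 2 + 4 + 7 + 3 − 1 = 94%
P(none) = 100% − 94% = 6%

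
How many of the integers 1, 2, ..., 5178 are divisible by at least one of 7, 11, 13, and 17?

1672

By inclusion-exclusion,
739 + 470 + 398 + 304 − 67 − 56 − 43 − 36 − 27 − 23 + 5 + 3 + 3 + 2 − 0 = 1672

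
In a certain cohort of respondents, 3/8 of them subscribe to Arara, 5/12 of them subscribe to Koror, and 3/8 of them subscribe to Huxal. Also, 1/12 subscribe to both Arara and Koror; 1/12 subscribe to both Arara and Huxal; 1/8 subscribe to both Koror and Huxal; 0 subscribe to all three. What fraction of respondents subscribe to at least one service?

Using inclusion–exclusion:
P(at least one) = 3/8 + 5/12 + 3/8 − 1/12 − 1/12 − 1/8 + 0 = 7/8

7/8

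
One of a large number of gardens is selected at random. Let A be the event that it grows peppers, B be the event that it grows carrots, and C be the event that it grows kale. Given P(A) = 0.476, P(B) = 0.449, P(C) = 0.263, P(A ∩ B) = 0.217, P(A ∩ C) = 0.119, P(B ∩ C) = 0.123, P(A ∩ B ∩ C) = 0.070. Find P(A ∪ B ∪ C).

Using inclusion–exclusion:
P(A ∪ B ∪ C) = 0.476 + 0.449 + 0.263 − 0.217 − 0.119 − 0.123 + 0.070 = 0.799

0.799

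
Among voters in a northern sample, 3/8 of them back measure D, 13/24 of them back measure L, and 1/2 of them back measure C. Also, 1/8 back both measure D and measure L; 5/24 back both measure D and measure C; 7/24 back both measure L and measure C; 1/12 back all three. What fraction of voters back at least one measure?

7/8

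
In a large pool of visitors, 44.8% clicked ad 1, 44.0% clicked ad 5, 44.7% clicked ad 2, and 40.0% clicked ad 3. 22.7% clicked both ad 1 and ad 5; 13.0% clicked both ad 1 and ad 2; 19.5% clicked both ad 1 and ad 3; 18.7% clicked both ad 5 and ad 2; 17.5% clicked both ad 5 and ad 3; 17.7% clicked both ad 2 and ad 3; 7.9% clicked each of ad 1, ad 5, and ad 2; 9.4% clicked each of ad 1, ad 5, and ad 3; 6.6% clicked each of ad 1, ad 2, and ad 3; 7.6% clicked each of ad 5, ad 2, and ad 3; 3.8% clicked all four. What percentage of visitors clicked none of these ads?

7.9%

Using inclusion–exclusion:
P(≥1) = 44.8 + 44.0 + 44.7 + 40.0 − 22.7 − 13.0 − 19.5 − 18.7 − 17.5 − 17.7 + 7.9 + 9.4 + 6.6 + 7.6 − 3.8 = 92.1%
P(none) = 100% − 92.1% = 7.9%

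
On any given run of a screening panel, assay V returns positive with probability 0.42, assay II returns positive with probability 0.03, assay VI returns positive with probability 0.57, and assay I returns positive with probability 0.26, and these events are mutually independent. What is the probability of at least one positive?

0.82098068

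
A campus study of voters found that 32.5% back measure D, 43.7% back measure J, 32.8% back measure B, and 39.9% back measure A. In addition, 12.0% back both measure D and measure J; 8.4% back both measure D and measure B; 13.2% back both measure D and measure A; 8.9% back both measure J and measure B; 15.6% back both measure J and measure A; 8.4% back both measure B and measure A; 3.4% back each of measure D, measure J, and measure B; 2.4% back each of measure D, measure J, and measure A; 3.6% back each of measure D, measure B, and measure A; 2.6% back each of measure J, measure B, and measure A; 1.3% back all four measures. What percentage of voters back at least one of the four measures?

By inclusion–exclusion:
P(≥1) = 32.5 + 43.7 + 32.8 + 39.9 − 12.0 − 8.4 − 13.2 − 8.9 − 15.6 − 8.4 + 3.4 + 2.4 + 3.6 + 2.6 − 1.3 = 93.1%

93.1%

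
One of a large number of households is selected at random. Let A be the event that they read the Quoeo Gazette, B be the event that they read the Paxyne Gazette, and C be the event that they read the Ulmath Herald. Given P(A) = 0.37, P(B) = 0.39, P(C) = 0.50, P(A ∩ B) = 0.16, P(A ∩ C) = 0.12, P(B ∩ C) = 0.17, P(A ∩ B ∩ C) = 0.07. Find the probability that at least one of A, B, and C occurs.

P(A ∪ B ∪ C) = 0.37 + 0.39 + 0.50 − 0.16 − 0.12 − 0.17 + 0.07 = 0.88

0.88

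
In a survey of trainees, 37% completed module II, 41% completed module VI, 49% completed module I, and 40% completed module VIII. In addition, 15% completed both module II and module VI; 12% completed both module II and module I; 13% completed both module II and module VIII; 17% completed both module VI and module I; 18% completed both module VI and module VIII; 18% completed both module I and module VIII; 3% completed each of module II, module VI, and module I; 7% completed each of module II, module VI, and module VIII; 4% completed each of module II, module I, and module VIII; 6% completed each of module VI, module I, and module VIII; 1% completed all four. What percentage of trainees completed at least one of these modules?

93%

P(≥1) = 37 + 41 + 49 + 40 − 15 − 12 − 13 − 17 − 18 − 18 + 3 + 7 + 4 + 6 − 1 = 93%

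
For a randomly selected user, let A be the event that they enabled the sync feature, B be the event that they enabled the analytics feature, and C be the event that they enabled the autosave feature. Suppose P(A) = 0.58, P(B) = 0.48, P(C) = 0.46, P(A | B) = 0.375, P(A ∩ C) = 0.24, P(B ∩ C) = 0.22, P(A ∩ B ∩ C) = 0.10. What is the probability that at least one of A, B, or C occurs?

P(A ∩ B) = P(B)·P(A|B) = 0.48 × 0.375 = 0.18
Inclusion–exclusion gives
P(A ∪ B ∪ C) = 0.58 + 0.48 + 0.46 − 0.18 − 0.24 − 0.22 + 0.10 = 0.98

0.98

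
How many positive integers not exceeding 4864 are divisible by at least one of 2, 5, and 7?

3196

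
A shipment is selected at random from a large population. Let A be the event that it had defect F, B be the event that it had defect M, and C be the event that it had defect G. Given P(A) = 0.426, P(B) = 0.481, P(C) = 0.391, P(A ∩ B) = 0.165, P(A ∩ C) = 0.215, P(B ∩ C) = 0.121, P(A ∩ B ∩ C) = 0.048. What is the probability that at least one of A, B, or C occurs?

P(A ∪ B ∪ C) = 0.426 + 0.481 + 0.391 − 0.165 − 0.215 − 0.121 + 0.048 = 0.845

0.845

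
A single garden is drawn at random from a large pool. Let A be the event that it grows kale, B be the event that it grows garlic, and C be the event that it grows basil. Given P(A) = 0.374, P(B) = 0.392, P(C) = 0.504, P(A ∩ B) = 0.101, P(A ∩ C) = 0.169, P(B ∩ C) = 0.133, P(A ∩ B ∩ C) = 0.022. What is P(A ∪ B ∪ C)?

0.889

P(A ∪ B ∪ C) = 0.374 + 0.392 + 0.504 − 0.101 − 0.169 − 0.133 + 0.022 = 0.889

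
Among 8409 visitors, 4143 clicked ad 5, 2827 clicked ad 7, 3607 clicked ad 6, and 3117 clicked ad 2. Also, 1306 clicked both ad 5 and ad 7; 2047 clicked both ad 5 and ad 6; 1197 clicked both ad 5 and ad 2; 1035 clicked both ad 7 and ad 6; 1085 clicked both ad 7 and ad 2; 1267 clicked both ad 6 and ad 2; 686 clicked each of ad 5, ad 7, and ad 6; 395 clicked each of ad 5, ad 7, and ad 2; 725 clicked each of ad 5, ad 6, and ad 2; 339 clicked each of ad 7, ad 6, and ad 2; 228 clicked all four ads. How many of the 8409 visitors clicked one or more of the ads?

7674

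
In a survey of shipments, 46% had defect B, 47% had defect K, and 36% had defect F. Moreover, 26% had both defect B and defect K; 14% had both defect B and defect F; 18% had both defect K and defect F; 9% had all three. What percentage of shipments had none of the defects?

20%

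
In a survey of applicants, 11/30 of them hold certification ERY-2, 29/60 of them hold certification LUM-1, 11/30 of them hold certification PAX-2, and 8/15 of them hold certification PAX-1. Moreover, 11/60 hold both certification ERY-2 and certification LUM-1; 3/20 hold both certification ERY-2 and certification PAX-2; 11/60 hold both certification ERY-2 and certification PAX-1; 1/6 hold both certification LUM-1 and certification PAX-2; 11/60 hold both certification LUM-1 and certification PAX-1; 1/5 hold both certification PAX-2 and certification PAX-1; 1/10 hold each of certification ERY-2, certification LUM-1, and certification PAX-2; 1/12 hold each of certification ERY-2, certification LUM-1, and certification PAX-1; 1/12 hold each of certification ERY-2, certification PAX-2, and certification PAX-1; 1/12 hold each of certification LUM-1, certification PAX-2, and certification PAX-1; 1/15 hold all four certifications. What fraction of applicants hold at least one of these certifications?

29/30

P(at least one) = 11/30 + 29/60 + 11/30 + 8/15 − 11/60 − 3/20 − 11/60 − 1/6 − 11/60 − 1/5 + 1/10 + 1/12 + 1/12 + 1/12 − 1/15 = 29/30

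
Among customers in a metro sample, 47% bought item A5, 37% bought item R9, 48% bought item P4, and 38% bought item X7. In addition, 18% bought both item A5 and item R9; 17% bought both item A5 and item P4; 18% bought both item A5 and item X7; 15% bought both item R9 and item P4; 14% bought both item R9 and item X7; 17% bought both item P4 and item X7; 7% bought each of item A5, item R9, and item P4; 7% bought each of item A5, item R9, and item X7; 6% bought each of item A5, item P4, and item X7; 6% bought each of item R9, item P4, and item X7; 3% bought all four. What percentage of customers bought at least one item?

94%

P(at least one) = 47 + 37 + 48 + 38 − 18 − 17 − 18 − 15 − 14 − 17 + 7 + 7 + 6 + 6 − 3 = 94%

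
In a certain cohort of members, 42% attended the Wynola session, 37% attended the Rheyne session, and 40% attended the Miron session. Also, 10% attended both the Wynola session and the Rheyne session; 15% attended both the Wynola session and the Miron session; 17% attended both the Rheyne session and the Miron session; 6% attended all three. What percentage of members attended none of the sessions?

Using inclusion–exclusion:
P(union) = 42 + 37 + 40 − 10 − 15 − 17 + 6 = 83%
P(none) = 100% − 83% = 17%

17%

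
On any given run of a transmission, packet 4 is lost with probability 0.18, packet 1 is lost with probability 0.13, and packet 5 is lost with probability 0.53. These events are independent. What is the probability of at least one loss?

0.664702

P(none) = (1 − 0.18) × (1 − 0.13) × (1 − 0.53) = 0.82 × 0.87 × 0.47 = 0.335298
P(at least one) = 1 − 0.335298 = 0.664702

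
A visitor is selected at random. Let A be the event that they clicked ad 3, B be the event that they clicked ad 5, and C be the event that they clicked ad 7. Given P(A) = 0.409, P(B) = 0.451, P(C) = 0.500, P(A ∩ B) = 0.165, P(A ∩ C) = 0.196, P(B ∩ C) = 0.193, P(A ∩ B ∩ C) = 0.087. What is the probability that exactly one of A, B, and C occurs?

Using the inclusion–exclusion count for exactly one event:
P(exactly one) = 0.409 + 0.451 + 0.500 − 2·0.165 − 2·0.196 − 2·0.193 + 3·0.087 = 0.513

0.513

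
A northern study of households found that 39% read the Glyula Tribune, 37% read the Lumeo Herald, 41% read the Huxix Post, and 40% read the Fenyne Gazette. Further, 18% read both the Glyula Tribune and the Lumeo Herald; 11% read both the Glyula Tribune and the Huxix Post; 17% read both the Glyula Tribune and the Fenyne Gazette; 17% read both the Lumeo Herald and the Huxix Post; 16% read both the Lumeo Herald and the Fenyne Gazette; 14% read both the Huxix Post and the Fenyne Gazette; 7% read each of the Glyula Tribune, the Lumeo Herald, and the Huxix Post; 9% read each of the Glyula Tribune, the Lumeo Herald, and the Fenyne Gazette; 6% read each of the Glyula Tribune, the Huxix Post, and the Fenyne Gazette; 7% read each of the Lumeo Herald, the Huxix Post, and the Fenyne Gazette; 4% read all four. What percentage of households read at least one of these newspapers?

89%

Apply inclusion-exclusion:
P(at least one) = 39 + 37 + 41 + 40 − 18 − 11 − 17 − 17 − 16 − 14 + 7 + 9 + 6 + 7 − 4 = 89%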